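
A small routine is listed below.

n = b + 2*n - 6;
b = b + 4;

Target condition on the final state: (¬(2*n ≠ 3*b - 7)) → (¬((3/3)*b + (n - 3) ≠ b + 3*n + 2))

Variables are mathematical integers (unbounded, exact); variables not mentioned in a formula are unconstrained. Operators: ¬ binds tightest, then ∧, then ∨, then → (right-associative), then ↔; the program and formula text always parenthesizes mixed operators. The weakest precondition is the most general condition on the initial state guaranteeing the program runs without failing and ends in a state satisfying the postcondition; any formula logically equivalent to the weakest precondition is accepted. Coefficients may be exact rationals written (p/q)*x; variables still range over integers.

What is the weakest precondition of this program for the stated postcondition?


Working backward. After the program, the postcondition (¬(2*n ≠ 3*b - 7)) → (¬((3/3)*b + (n - 3) ≠ b + 3*n + 2)) must hold; in canonical form it is (¬(2*n ≠ 3*b - 7)) → (¬(2*n ≠ -5)).
Before b := b + 4: (¬(2*n ≠ 3*b + 5)) → (¬(2*n ≠ -5))
Before n := b + 2*n - 6: (¬(4*n ≠ b + 17)) → (¬(2*b + 4*n ≠ 7))
Answer: WP = (¬(4*n ≠ b + 17)) → (¬(2*b + 4*n ≠ 7))


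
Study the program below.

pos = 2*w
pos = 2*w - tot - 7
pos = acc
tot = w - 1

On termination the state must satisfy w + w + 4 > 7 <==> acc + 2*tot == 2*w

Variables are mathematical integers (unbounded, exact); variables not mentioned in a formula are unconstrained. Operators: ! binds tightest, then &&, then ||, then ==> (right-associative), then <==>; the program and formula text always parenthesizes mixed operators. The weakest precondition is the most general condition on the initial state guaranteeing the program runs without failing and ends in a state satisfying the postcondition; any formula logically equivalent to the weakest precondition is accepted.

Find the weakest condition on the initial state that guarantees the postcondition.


Working backward. After the program, the postcondition w + w + 4 > 7 <==> acc + 2*tot == 2*w must hold; in canonical form it is 2*w > 3 <==> acc + 2*tot == 2*w.
Before tot := w - 1: 2*w > 3 <==> acc == 2
Before pos := acc: 2*w > 3 <==> acc == 2
Before pos := 2*w - tot - 7: 2*w > 3 <==> acc == 2
Before pos := 2*w: 2*w > 3 <==> acc == 2
Answer: WP = 2*w > 3 <==> acc == 2


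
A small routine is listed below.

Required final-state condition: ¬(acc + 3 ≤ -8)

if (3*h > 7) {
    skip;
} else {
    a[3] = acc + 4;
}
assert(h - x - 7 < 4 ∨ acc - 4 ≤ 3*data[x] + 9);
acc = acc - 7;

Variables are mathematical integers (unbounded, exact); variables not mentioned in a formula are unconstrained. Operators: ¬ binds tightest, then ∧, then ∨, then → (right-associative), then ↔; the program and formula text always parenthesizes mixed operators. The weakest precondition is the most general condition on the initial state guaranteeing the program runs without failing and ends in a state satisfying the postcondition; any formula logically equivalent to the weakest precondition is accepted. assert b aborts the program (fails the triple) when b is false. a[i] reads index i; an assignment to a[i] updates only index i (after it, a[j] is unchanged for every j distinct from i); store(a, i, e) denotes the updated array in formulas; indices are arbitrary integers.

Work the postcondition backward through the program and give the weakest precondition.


Working backward. After the program, the postcondition ¬(acc + 3 ≤ -8) must hold; in canonical form it is ¬(acc ≤ -11).
Before acc := acc - 7: ¬(acc ≤ -4)
Before assert h - x - 7 < 4 ∨ acc - 4 ≤ 3*data[x] + 9: (h < x + 11 ∨ acc ≤ 3*data[x] + 13) ∧ (¬(acc ≤ -4))
Then branch requires (h < x + 11 ∨ acc ≤ 3*data[x] + 13) ∧ (¬(acc ≤ -4)); else branch requires (h < x + 11 ∨ acc ≤ 3*data[x] + 13) ∧ (¬(acc ≤ -4)).
Before the if: (3*h > 7 → ((h < x + 11 ∨ acc ≤ 3*data[x] + 13) ∧ (¬(acc ≤ -4)))) ∧ ((¬(3*h > 7)) → ((h < x + 11 ∨ acc ≤ 3*data[x] + 13) ∧ (¬(acc ≤ -4))))
Answer: WP = (3*h > 7 → ((h < x + 11 ∨ acc ≤ 3*data[x] + 13) ∧ (¬(acc ≤ -4)))) ∧ ((¬(3*h > 7)) → ((h < x + 11 ∨ acc ≤ 3*data[x] + 13) ∧ (¬(acc ≤ -4))))


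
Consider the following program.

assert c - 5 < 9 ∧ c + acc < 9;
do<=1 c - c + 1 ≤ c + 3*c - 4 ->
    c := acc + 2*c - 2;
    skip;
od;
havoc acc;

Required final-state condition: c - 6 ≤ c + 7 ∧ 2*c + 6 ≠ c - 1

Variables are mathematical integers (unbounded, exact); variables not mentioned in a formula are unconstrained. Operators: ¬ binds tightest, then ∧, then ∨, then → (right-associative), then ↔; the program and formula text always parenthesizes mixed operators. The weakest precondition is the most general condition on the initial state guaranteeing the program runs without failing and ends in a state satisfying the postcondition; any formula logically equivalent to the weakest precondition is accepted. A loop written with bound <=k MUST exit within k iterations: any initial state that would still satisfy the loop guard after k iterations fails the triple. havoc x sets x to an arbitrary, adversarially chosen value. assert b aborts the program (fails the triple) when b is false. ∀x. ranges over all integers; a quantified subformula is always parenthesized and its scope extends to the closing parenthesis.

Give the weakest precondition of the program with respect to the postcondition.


Working backward. After the program, the postcondition c - 6 ≤ c + 7 ∧ 2*c + 6 ≠ c - 1 must hold; in canonical form it is c ≠ -7.
Before havoc acc: c ≠ -7
Before the loop (bound <=1), unroll the exhaustion recursion (WP_0 = exit-now case; WP_j = one more guarded iteration, up to j = 1):
  WP_0: (¬(4*c ≥ 5)) ∧ c ≠ -7
  WP_1: (4*c ≥ 5 → ((¬(4*acc + 8*c ≥ 13)) ∧ acc + 2*c ≠ -5)) ∧ ((¬(4*c ≥ 5)) → c ≠ -7)
So before the loop: (4*c ≥ 5 → ((¬(4*acc + 8*c ≥ 13)) ∧ acc + 2*c ≠ -5)) ∧ ((¬(4*c ≥ 5)) → c ≠ -7)
Before assert c - 5 < 9 ∧ c + acc < 9: c < 14 ∧ acc + c < 9 ∧ (4*c ≥ 5 → ((¬(4*acc + 8*c ≥ 13)) ∧ acc + 2*c ≠ -5)) ∧ ((¬(4*c ≥ 5)) → c ≠ -7)
Answer: WP = c < 14 ∧ acc + c < 9 ∧ (4*c ≥ 5 → ((¬(4*acc + 8*c ≥ 13)) ∧ acc + 2*c ≠ -5)) ∧ ((¬(4*c ≥ 5)) → c ≠ -7)


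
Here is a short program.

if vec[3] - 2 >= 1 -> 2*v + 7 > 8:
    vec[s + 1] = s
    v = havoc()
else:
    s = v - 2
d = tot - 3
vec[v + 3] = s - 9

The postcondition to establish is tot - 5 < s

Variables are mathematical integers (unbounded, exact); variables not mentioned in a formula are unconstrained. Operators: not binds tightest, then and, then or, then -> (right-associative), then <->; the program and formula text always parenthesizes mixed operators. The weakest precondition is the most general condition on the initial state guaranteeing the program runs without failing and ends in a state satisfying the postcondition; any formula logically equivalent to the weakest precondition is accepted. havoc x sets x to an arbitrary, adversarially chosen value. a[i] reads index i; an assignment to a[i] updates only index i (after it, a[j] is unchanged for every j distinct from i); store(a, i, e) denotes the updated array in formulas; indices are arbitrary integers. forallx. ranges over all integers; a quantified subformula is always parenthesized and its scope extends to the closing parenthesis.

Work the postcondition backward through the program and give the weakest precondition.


Working backward. After the program, the postcondition tot - 5 < s must hold; in canonical form it is tot < s + 5.
Before vec[v + 3] := s - 9: tot < s + 5
Before d := tot - 3: tot < s + 5
Then branch requires tot < s + 5; else branch requires tot < v + 3.
Before the if: ((vec[3] >= 3 -> 2*v > 1) -> tot < s + 5) and ((not (vec[3] >= 3 -> 2*v > 1)) -> tot < v + 3)
Answer: WP = ((vec[3] >= 3 -> 2*v > 1) -> tot < s + 5) and ((not (vec[3] >= 3 -> 2*v > 1)) -> tot < v + 3)


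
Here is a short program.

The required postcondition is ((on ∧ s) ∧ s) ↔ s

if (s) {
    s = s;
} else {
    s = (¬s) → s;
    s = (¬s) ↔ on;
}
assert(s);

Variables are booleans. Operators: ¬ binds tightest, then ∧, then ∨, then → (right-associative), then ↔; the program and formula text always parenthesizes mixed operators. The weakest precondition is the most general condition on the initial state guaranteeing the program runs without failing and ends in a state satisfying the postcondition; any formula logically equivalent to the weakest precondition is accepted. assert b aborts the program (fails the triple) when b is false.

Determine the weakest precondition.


Working backward. After the program, the postcondition ((on ∧ s) ∧ s) ↔ s must hold; in canonical form it is (on ∧ s) ↔ s.
Before assert s: s ∧ ((on ∧ s) ↔ s)
Then branch requires s ∧ ((on ∧ s) ↔ s); else branch requires ((¬((¬s) → s)) ↔ on) ∧ ((on ∧ ((¬((¬s) → s)) ↔ on)) ↔ ((¬((¬s) → s)) ↔ on)).
Before the if: (s → (s ∧ ((on ∧ s) ↔ s))) ∧ ((¬s) → (((¬((¬s) → s)) ↔ on) ∧ ((on ∧ ((¬((¬s) → s)) ↔ on)) ↔ ((¬((¬s) → s)) ↔ on))))
Answer: WP = (s → (s ∧ ((on ∧ s) ↔ s))) ∧ ((¬s) → (((¬((¬s) → s)) ↔ on) ∧ ((on ∧ ((¬((¬s) → s)) ↔ on)) ↔ ((¬((¬s) → s)) ↔ on))))


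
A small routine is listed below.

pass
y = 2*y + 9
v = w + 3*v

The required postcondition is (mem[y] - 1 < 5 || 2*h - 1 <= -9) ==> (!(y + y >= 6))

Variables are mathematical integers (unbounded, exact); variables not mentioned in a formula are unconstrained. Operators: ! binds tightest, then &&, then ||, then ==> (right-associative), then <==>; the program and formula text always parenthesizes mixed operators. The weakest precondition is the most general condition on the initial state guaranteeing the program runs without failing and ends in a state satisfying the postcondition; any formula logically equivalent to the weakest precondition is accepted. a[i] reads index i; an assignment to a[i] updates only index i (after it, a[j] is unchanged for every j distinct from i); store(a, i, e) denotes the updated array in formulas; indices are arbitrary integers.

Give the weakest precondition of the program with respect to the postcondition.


Working backward. After the program, the postcondition (mem[y] - 1 < 5 || 2*h - 1 <= -9) ==> (!(y + y >= 6)) must hold; in canonical form it is (mem[y] < 6 || 2*h <= -8) ==> (!(2*y >= 6)).
Before v := w + 3*v: (mem[y] < 6 || 2*h <= -8) ==> (!(2*y >= 6))
Before y := 2*y + 9: (mem[2*y + 9] < 6 || 2*h <= -8) ==> (!(4*y >= -12))
Before skip: (mem[2*y + 9] < 6 || 2*h <= -8) ==> (!(4*y >= -12))
Answer: WP = (mem[2*y + 9] < 6 || 2*h <= -8) ==> (!(4*y >= -12))


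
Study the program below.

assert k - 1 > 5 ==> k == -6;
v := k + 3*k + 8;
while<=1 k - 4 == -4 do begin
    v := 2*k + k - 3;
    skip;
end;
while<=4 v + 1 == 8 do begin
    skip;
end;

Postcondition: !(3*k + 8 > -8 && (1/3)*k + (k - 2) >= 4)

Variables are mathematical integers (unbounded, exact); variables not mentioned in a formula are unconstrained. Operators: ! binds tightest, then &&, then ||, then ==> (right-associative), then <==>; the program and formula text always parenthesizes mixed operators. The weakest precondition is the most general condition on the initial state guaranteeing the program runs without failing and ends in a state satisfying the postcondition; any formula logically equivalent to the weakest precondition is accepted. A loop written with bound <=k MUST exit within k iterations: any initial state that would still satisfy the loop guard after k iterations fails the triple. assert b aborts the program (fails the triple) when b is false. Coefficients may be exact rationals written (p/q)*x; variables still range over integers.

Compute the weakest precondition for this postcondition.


Working backward. After the program, the postcondition !(3*k + 8 > -8 && (1/3)*k + (k - 2) >= 4) must hold; in canonical form it is !(3*k > -16 && (4/3)*k >= 6).
Before the loop (bound <=4), unroll the exhaustion recursion (WP_0 = exit-now case; WP_j = one more guarded iteration, up to j = 4):
  WP_0: (!(v == 7)) && (!(3*k > -16 && (4/3)*k >= 6))
  WP_1: (v == 7 ==> ((!(v == 7)) && (!(3*k > -16 && (4/3)*k >= 6)))) && ((!(v == 7)) ==> (!(3*k > -16 && (4/3)*k >= 6)))
  WP_2: (v == 7 ==> ((v == 7 ==> ((!(v == 7)) && (!(3*k > -16 && (4/3)*k >= 6)))) && ((!(v == 7)) ==> (!(3*k > -16 && (4/3)*k >= 6))))) && ((!(v == 7)) ==> (!(3*k > -16 && (4/3)*k >= 6)))
  WP_3: (v == 7 ==> ((v == 7 ==> ((v == 7 ==> ((!(v == 7)) && (!(3*k > -16 && (4/3)*k >= 6)))) && ((!(v == 7)) ==> (!(3*k > -16 && (4/3)*k >= 6))))) && ((!(v == 7)) ==> (!(3*k > -16 && (4/3)*k >= 6))))) && ((!(v == 7)) ==> (!(3*k > -16 && (4/3)*k >= 6)))
  WP_4: (v == 7 ==> ((v == 7 ==> ((v == 7 ==> ((v == 7 ==> ((!(v == 7)) && (!(3*k > -16 && (4/3)*k >= 6)))) && ((!(v == 7)) ==> (!(3*k > -16 && (4/3)*k >= 6))))) && ((!(v == 7)) ==> (!(3*k > -16 && (4/3)*k >= 6))))) && ((!(v == 7)) ==> (!(3*k > -16 && (4/3)*k >= 6))))) && ((!(v == 7)) ==> (!(3*k > -16 && (4/3)*k >= 6)))
So before the loop: (v == 7 ==> ((v == 7 ==> ((v == 7 ==> ((v == 7 ==> ((!(v == 7)) && (!(3*k > -16 && (4/3)*k >= 6)))) && ((!(v == 7)) ==> (!(3*k > -16 && (4/3)*k >= 6))))) && ((!(v == 7)) ==> (!(3*k > -16 && (4/3)*k >= 6))))) && ((!(v == 7)) ==> (!(3*k > -16 && (4/3)*k >= 6))))) && ((!(v == 7)) ==> (!(3*k > -16 && (4/3)*k >= 6)))
Before the loop (bound <=1), unroll the exhaustion recursion (WP_0 = exit-now case; WP_j = one more guarded iteration, up to j = 1):
  WP_0: (!(k == 0)) && (v == 7 ==> ((v == 7 ==> ((v == 7 ==> ((v == 7 ==> ((!(v == 7)) && (!(3*k > -16 && (4/3)*k >= 6)))) && ((!(v == 7)) ==> (!(3*k > -16 && (4/3)*k >= 6))))) && ((!(v == 7)) ==> (!(3*k > -16 && (4/3)*k >= 6))))) && ((!(v == 7)) ==> (!(3*k > -16 && (4/3)*k >= 6))))) && ((!(v == 7)) ==> (!(3*k > -16 && (4/3)*k >= 6)))
  WP_1: (k == 0 ==> ((!(k == 0)) && (3*k == 10 ==> ((3*k == 10 ==> ((3*k == 10 ==> ((3*k == 10 ==> ((!(3*k == 10)) && (!(3*k > -16 && (4/3)*k >= 6)))) && ((!(3*k == 10)) ==> (!(3*k > -16 && (4/3)*k >= 6))))) && ((!(3*k == 10)) ==> (!(3*k > -16 && (4/3)*k >= 6))))) && ((!(3*k == 10)) ==> (!(3*k > -16 && (4/3)*k >= 6))))) && ((!(3*k == 10)) ==> (!(3*k > -16 && (4/3)*k >= 6))))) && ((!(k == 0)) ==> ((v == 7 ==> ((v == 7 ==> ((v == 7 ==> ((v == 7 ==> ((!(v == 7)) && (!(3*k > -16 && (4/3)*k >= 6)))) && ((!(v == 7)) ==> (!(3*k > -16 && (4/3)*k >= 6))))) && ((!(v == 7)) ==> (!(3*k > -16 && (4/3)*k >= 6))))) && ((!(v == 7)) ==> (!(3*k > -16 && (4/3)*k >= 6))))) && ((!(v == 7)) ==> (!(3*k > -16 && (4/3)*k >= 6)))))
So before the loop: (k == 0 ==> ((!(k == 0)) && (3*k == 10 ==> ((3*k == 10 ==> ((3*k == 10 ==> ((3*k == 10 ==> ((!(3*k == 10)) && (!(3*k > -16 && (4/3)*k >= 6)))) && ((!(3*k == 10)) ==> (!(3*k > -16 && (4/3)*k >= 6))))) && ((!(3*k == 10)) ==> (!(3*k > -16 && (4/3)*k >= 6))))) && ((!(3*k == 10)) ==> (!(3*k > -16 && (4/3)*k >= 6))))) && ((!(3*k == 10)) ==> (!(3*k > -16 && (4/3)*k >= 6))))) && ((!(k == 0)) ==> ((v == 7 ==> ((v == 7 ==> ((v == 7 ==> ((v == 7 ==> ((!(v == 7)) && (!(3*k > -16 && (4/3)*k >= 6)))) && ((!(v == 7)) ==> (!(3*k > -16 && (4/3)*k >= 6))))) && ((!(v == 7)) ==> (!(3*k > -16 && (4/3)*k >= 6))))) && ((!(v == 7)) ==> (!(3*k > -16 && (4/3)*k >= 6))))) && ((!(v == 7)) ==> (!(3*k > -16 && (4/3)*k >= 6)))))
Before v := k + 3*k + 8: (k == 0 ==> ((!(k == 0)) && (3*k == 10 ==> ((3*k == 10 ==> ((3*k == 10 ==> ((3*k == 10 ==> ((!(3*k == 10)) && (!(3*k > -16 && (4/3)*k >= 6)))) && ((!(3*k == 10)) ==> (!(3*k > -16 && (4/3)*k >= 6))))) && ((!(3*k == 10)) ==> (!(3*k > -16 && (4/3)*k >= 6))))) && ((!(3*k == 10)) ==> (!(3*k > -16 && (4/3)*k >= 6))))) && ((!(3*k == 10)) ==> (!(3*k > -16 && (4/3)*k >= 6))))) && ((!(k == 0)) ==> ((4*k == -1 ==> ((4*k == -1 ==> ((4*k == -1 ==> ((4*k == -1 ==> ((!(4*k == -1)) && (!(3*k > -16 && (4/3)*k >= 6)))) && ((!(4*k == -1)) ==> (!(3*k > -16 && (4/3)*k >= 6))))) && ((!(4*k == -1)) ==> (!(3*k > -16 && (4/3)*k >= 6))))) && ((!(4*k == -1)) ==> (!(3*k > -16 && (4/3)*k >= 6))))) && ((!(4*k == -1)) ==> (!(3*k > -16 && (4/3)*k >= 6)))))
Before assert k - 1 > 5 ==> k == -6: (k > 6 ==> k == -6) && (k == 0 ==> ((!(k == 0)) && (3*k == 10 ==> ((3*k == 10 ==> ((3*k == 10 ==> ((3*k == 10 ==> ((!(3*k == 10)) && (!(3*k > -16 && (4/3)*k >= 6)))) && ((!(3*k == 10)) ==> (!(3*k > -16 && (4/3)*k >= 6))))) && ((!(3*k == 10)) ==> (!(3*k > -16 && (4/3)*k >= 6))))) && ((!(3*k == 10)) ==> (!(3*k > -16 && (4/3)*k >= 6))))) && ((!(3*k == 10)) ==> (!(3*k > -16 && (4/3)*k >= 6))))) && ((!(k == 0)) ==> ((4*k == -1 ==> ((4*k == -1 ==> ((4*k == -1 ==> ((4*k == -1 ==> ((!(4*k == -1)) && (!(3*k > -16 && (4/3)*k >= 6)))) && ((!(4*k == -1)) ==> (!(3*k > -16 && (4/3)*k >= 6))))) && ((!(4*k == -1)) ==> (!(3*k > -16 && (4/3)*k >= 6))))) && ((!(4*k == -1)) ==> (!(3*k > -16 && (4/3)*k >= 6))))) && ((!(4*k == -1)) ==> (!(3*k > -16 && (4/3)*k >= 6)))))
Answer: WP = (k > 6 ==> k == -6) && (k == 0 ==> ((!(k == 0)) && (3*k == 10 ==> ((3*k == 10 ==> ((3*k == 10 ==> ((3*k == 10 ==> ((!(3*k == 10)) && (!(3*k > -16 && (4/3)*k >= 6)))) && ((!(3*k == 10)) ==> (!(3*k > -16 && (4/3)*k >= 6))))) && ((!(3*k == 10)) ==> (!(3*k > -16 && (4/3)*k >= 6))))) && ((!(3*k == 10)) ==> (!(3*k > -16 && (4/3)*k >= 6))))) && ((!(3*k == 10)) ==> (!(3*k > -16 && (4/3)*k >= 6))))) && ((!(k == 0)) ==> ((4*k == -1 ==> ((4*k == -1 ==> ((4*k == -1 ==> ((4*k == -1 ==> ((!(4*k == -1)) && (!(3*k > -16 && (4/3)*k >= 6)))) && ((!(4*k == -1)) ==> (!(3*k > -16 && (4/3)*k >= 6))))) && ((!(4*k == -1)) ==> (!(3*k > -16 && (4/3)*k >= 6))))) && ((!(4*k == -1)) ==> (!(3*k > -16 && (4/3)*k >= 6))))) && ((!(4*k == -1)) ==> (!(3*k > -16 && (4/3)*k >= 6)))))


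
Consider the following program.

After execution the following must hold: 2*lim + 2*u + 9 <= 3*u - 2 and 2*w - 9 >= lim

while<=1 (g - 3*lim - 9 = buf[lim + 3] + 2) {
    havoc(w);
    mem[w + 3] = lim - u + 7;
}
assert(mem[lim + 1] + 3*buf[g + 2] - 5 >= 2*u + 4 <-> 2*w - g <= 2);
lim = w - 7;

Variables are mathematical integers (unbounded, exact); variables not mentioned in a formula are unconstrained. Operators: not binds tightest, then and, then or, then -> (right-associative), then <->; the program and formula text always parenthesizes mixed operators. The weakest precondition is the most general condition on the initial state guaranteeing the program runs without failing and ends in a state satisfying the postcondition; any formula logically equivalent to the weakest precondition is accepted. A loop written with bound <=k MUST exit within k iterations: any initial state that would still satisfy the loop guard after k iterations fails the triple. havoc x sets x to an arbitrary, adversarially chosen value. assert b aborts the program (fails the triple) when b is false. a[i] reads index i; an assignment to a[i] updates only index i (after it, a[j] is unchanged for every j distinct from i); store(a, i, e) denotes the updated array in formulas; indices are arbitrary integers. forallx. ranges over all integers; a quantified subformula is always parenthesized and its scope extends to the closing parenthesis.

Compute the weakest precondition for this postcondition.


Working backward. After the program, the postcondition 2*lim + 2*u + 9 <= 3*u - 2 and 2*w - 9 >= lim must hold; in canonical form it is 2*lim <= u - 11 and 2*w >= lim + 9.
Before lim := w - 7: 2*w <= u + 3 and w >= 2
Before assert mem[lim + 1] + 3*buf[g + 2] - 5 >= 2*u + 4 <-> 2*w - g <= 2: (3*buf[g + 2] + mem[lim + 1] >= 2*u + 9 <-> 2*w <= g + 2) and 2*w <= u + 3 and w >= 2
Before the loop (bound <=1), unroll the exhaustion recursion (WP_0 = exit-now case; WP_j = one more guarded iteration, up to j = 1):
  WP_0: (not (g = buf[lim + 3] + 3*lim + 11)) and (3*buf[g + 2] + mem[lim + 1] >= 2*u + 9 <-> 2*w <= g + 2) and 2*w <= u + 3 and w >= 2
  WP_1: (g = buf[lim + 3] + 3*lim + 11 -> (forall w_1. ((not (g = buf[lim + 3] + 3*lim + 11)) and (3*buf[g + 2] + store(mem, w_1 + 3, lim - u + 7)[lim + 1] >= 2*u + 9 <-> 2*w_1 <= g + 2) and 2*w_1 <= u + 3 and w_1 >= 2))) and ((not (g = buf[lim + 3] + 3*lim + 11)) -> ((3*buf[g + 2] + mem[lim + 1] >= 2*u + 9 <-> 2*w <= g + 2) and 2*w <= u + 3 and w >= 2))
So before the loop: (g = buf[lim + 3] + 3*lim + 11 -> (forall w_1. ((not (g = buf[lim + 3] + 3*lim + 11)) and (3*buf[g + 2] + store(mem, w_1 + 3, lim - u + 7)[lim + 1] >= 2*u + 9 <-> 2*w_1 <= g + 2) and 2*w_1 <= u + 3 and w_1 >= 2))) and ((not (g = buf[lim + 3] + 3*lim + 11)) -> ((3*buf[g + 2] + mem[lim + 1] >= 2*u + 9 <-> 2*w <= g + 2) and 2*w <= u + 3 and w >= 2))
Answer: WP = (g = buf[lim + 3] + 3*lim + 11 -> (forall w_1. ((not (g = buf[lim + 3] + 3*lim + 11)) and (3*buf[g + 2] + store(mem, w_1 + 3, lim - u + 7)[lim + 1] >= 2*u + 9 <-> 2*w_1 <= g + 2) and 2*w_1 <= u + 3 and w_1 >= 2))) and ((not (g = buf[lim + 3] + 3*lim + 11)) -> ((3*buf[g + 2] + mem[lim + 1] >= 2*u + 9 <-> 2*w <= g + 2) and 2*w <= u + 3 and w >= 2))


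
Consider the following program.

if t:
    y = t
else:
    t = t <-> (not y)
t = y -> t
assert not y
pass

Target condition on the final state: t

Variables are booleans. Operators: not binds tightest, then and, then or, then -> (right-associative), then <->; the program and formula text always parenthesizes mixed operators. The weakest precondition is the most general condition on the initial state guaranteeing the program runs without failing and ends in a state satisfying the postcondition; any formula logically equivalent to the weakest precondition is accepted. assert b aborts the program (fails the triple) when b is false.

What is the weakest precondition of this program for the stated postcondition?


Working backward. After the program, t must hold.
Before skip: t
Before assert not y: (not y) and t
Before t := y -> t: (not y) and (y -> t)
Then branch requires not t; else branch requires (not y) and (y -> (t <-> (not y))).
Before the if: (t -> (not t)) and ((not t) -> ((not y) and (y -> (t <-> (not y)))))
Answer: WP = (t -> (not t)) and ((not t) -> ((not y) and (y -> (t <-> (not y)))))


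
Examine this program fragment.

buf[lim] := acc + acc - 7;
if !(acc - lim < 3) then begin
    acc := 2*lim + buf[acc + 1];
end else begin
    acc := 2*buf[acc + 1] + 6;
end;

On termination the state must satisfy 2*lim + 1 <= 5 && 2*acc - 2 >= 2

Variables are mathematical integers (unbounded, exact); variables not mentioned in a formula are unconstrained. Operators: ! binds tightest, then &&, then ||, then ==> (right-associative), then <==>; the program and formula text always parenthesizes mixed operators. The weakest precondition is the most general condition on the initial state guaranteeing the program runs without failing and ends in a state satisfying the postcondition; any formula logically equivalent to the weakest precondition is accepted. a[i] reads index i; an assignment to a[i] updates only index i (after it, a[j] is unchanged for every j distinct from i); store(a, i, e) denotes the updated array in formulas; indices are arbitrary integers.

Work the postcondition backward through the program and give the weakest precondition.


Working backward. After the program, the postcondition 2*lim + 1 <= 5 && 2*acc - 2 >= 2 must hold; in canonical form it is 2*lim <= 4 && 2*acc >= 4.
Then branch requires 2*lim <= 4 && 2*buf[acc + 1] + 4*lim >= 4; else branch requires 2*lim <= 4 && 4*buf[acc + 1] >= -8.
Before the if: ((!(acc < lim + 3)) ==> (2*lim <= 4 && 2*buf[acc + 1] + 4*lim >= 4)) && (acc < lim + 3 ==> (2*lim <= 4 && 4*buf[acc + 1] >= -8))
Before buf[lim] := acc + acc - 7: ((!(acc < lim + 3)) ==> (2*lim <= 4 && 2*store(buf, lim, 2*acc - 7)[acc + 1] + 4*lim >= 4)) && (acc < lim + 3 ==> (2*lim <= 4 && 4*store(buf, lim, 2*acc - 7)[acc + 1] >= -8))
Answer: WP = ((!(acc < lim + 3)) ==> (2*lim <= 4 && 2*store(buf, lim, 2*acc - 7)[acc + 1] + 4*lim >= 4)) && (acc < lim + 3 ==> (2*lim <= 4 && 4*store(buf, lim, 2*acc - 7)[acc + 1] >= -8))


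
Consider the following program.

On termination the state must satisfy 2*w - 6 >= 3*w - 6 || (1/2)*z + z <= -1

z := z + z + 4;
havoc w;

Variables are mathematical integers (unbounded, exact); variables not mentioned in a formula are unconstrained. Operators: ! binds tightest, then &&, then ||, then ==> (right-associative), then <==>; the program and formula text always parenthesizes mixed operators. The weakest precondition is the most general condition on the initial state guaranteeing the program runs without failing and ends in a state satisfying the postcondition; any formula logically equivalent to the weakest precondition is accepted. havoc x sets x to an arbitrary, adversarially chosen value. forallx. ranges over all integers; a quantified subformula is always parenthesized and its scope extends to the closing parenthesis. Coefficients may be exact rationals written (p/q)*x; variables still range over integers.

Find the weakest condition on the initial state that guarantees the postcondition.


Working backward. After the program, the postcondition 2*w - 6 >= 3*w - 6 || (1/2)*z + z <= -1 must hold; in canonical form it is w <= 0 || (3/2)*z <= -1.
Before havoc w: forall w_1. (w_1 <= 0 || (3/2)*z <= -1)
Before z := z + z + 4: forall w_1. (w_1 <= 0 || 3*z <= -7)
Answer: WP = forall w_1. (w_1 <= 0 || 3*z <= -7)


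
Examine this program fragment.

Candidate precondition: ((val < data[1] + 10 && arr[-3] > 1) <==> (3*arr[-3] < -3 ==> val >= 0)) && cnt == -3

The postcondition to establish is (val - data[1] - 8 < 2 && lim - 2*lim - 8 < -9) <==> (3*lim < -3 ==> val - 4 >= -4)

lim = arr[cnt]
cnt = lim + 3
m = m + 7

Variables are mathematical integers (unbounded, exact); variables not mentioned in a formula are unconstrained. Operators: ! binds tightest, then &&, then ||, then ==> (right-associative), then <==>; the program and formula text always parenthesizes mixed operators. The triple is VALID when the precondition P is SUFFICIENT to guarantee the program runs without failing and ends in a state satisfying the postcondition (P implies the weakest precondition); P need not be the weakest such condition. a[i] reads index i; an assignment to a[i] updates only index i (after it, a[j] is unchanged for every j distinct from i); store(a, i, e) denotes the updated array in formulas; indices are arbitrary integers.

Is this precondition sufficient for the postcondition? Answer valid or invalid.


Working backward. After the program, the postcondition (val - data[1] - 8 < 2 && lim - 2*lim - 8 < -9) <==> (3*lim < -3 ==> val - 4 >= -4) must hold; in canonical form it is (val < data[1] + 10 && lim > 1) <==> (3*lim < -3 ==> val >= 0).
Before m := m + 7: (val < data[1] + 10 && lim > 1) <==> (3*lim < -3 ==> val >= 0)
Before cnt := lim + 3: (val < data[1] + 10 && lim > 1) <==> (3*lim < -3 ==> val >= 0)
Before lim := arr[cnt]: (val < data[1] + 10 && arr[cnt] > 1) <==> (3*arr[cnt] < -3 ==> val >= 0)
The weakest precondition is (val < data[1] + 10 && arr[cnt] > 1) <==> (3*arr[cnt] < -3 ==> val >= 0).
Check whether ((val < data[1] + 10 && arr[-3] > 1) <==> (3*arr[-3] < -3 ==> val >= 0)) && cnt == -3 implies it.
Every state satisfying the precondition satisfies the weakest precondition: the implication holds.
Answer: valid


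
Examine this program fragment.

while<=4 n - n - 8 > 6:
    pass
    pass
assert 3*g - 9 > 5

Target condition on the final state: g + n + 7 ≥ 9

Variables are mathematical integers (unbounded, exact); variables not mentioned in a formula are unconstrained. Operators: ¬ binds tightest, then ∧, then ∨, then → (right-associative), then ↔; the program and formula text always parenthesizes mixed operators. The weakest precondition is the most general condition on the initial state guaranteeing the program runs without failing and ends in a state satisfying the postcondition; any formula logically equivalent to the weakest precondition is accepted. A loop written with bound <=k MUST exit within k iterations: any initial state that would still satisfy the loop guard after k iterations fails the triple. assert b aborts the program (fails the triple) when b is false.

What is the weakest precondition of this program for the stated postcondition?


Working backward. After the program, the postcondition g + n + 7 ≥ 9 must hold; in canonical form it is g + n ≥ 2.
Before assert 3*g - 9 > 5: 3*g > 14 ∧ g + n ≥ 2
Before the loop (bound <=4), unroll the exhaustion recursion (WP_0 = exit-now case; WP_j = one more guarded iteration, up to j = 4):
  WP_0: 3*g > 14 ∧ g + n ≥ 2
  WP_1: 3*g > 14 ∧ g + n ≥ 2
  WP_2: 3*g > 14 ∧ g + n ≥ 2
  WP_3: 3*g > 14 ∧ g + n ≥ 2
  WP_4: 3*g > 14 ∧ g + n ≥ 2
So before the loop: 3*g > 14 ∧ g + n ≥ 2
Answer: WP = 3*g > 14 ∧ g + n ≥ 2


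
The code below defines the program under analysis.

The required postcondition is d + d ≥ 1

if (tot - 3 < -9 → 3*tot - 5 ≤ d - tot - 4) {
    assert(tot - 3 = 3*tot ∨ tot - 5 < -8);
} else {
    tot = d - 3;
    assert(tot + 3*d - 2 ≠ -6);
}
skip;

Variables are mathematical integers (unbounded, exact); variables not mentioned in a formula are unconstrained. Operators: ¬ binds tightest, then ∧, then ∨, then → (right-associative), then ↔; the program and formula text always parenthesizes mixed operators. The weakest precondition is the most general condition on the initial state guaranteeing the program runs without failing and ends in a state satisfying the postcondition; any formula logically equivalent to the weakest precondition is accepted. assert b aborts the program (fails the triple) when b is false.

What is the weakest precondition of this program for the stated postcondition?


Working backward. After the program, the postcondition d + d ≥ 1 must hold; in canonical form it is 2*d ≥ 1.
Before skip: 2*d ≥ 1
Then branch requires (2*tot = -3 ∨ tot < -3) ∧ 2*d ≥ 1; else branch requires 4*d ≠ -1 ∧ 2*d ≥ 1.
Before the if: ((tot < -6 → 4*tot ≤ d + 1) → ((2*tot = -3 ∨ tot < -3) ∧ 2*d ≥ 1)) ∧ ((¬(tot < -6 → 4*tot ≤ d + 1)) → (4*d ≠ -1 ∧ 2*d ≥ 1))
Answer: WP = ((tot < -6 → 4*tot ≤ d + 1) → ((2*tot = -3 ∨ tot < -3) ∧ 2*d ≥ 1)) ∧ ((¬(tot < -6 → 4*tot ≤ d + 1)) → (4*d ≠ -1 ∧ 2*d ≥ 1))


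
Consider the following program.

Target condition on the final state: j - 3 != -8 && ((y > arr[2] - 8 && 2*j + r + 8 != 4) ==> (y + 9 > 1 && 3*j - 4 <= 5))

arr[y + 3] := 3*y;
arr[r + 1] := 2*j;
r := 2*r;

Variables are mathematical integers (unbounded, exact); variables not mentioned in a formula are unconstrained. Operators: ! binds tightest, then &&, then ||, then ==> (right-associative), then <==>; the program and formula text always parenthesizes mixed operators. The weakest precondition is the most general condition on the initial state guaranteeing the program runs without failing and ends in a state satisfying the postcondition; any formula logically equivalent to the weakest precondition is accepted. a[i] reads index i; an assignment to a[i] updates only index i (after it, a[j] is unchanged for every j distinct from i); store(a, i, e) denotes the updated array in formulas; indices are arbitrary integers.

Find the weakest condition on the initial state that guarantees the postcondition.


Working backward. After the program, the postcondition j - 3 != -8 && ((y > arr[2] - 8 && 2*j + r + 8 != 4) ==> (y + 9 > 1 && 3*j - 4 <= 5)) must hold; in canonical form it is j != -5 && ((y > arr[2] - 8 && 2*j + r != -4) ==> (y > -8 && 3*j <= 9)).
Before r := 2*r: j != -5 && ((y > arr[2] - 8 && 2*j + 2*r != -4) ==> (y > -8 && 3*j <= 9))
Before arr[r + 1] := 2*j: j != -5 && ((y > store(arr, r + 1, 2*j)[2] - 8 && 2*j + 2*r != -4) ==> (y > -8 && 3*j <= 9))
Before arr[y + 3] := 3*y: j != -5 && ((y > store(store(arr, y + 3, 3*y), r + 1, 2*j)[2] - 8 && 2*j + 2*r != -4) ==> (y > -8 && 3*j <= 9))
Answer: WP = j != -5 && ((y > store(store(arr, y + 3, 3*y), r + 1, 2*j)[2] - 8 && 2*j + 2*r != -4) ==> (y > -8 && 3*j <= 9))


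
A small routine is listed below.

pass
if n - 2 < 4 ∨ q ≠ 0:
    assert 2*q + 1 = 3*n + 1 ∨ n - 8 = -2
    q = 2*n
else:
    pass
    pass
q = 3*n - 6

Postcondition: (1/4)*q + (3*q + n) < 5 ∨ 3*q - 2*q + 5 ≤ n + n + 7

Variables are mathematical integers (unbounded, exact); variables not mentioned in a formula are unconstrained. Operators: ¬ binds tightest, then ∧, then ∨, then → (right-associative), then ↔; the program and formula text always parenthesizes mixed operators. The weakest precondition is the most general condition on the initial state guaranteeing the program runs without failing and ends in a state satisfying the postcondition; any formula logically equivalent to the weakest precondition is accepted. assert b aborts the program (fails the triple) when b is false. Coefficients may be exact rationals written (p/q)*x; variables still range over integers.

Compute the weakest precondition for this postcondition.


Working backward. After the program, the postcondition (1/4)*q + (3*q + n) < 5 ∨ 3*q - 2*q + 5 ≤ n + n + 7 must hold; in canonical form it is n + (13/4)*q < 5 ∨ q ≤ 2*n + 2.
Before q := 3*n - 6: (43/4)*n < 49/2 ∨ n ≤ 8
Then branch requires (2*q = 3*n ∨ n = 6) ∧ ((43/4)*n < 49/2 ∨ n ≤ 8); else branch requires (43/4)*n < 49/2 ∨ n ≤ 8.
Before the if: ((n < 6 ∨ q ≠ 0) → ((2*q = 3*n ∨ n = 6) ∧ ((43/4)*n < 49/2 ∨ n ≤ 8))) ∧ ((¬(n < 6 ∨ q ≠ 0)) → ((43/4)*n < 49/2 ∨ n ≤ 8))
Before skip: ((n < 6 ∨ q ≠ 0) → ((2*q = 3*n ∨ n = 6) ∧ ((43/4)*n < 49/2 ∨ n ≤ 8))) ∧ ((¬(n < 6 ∨ q ≠ 0)) → ((43/4)*n < 49/2 ∨ n ≤ 8))
Answer: WP = ((n < 6 ∨ q ≠ 0) → ((2*q = 3*n ∨ n = 6) ∧ ((43/4)*n < 49/2 ∨ n ≤ 8))) ∧ ((¬(n < 6 ∨ q ≠ 0)) → ((43/4)*n < 49/2 ∨ n ≤ 8))


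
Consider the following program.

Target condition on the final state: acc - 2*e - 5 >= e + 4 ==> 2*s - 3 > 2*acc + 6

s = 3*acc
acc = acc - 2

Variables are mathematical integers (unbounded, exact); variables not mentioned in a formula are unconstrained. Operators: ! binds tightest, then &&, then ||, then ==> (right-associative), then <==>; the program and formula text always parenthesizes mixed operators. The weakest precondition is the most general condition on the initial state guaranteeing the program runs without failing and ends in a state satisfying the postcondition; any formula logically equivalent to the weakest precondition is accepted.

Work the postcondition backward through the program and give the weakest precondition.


Working backward. After the program, the postcondition acc - 2*e - 5 >= e + 4 ==> 2*s - 3 > 2*acc + 6 must hold; in canonical form it is acc >= 3*e + 9 ==> 2*s > 2*acc + 9.
Before acc := acc - 2: acc >= 3*e + 11 ==> 2*s > 2*acc + 5
Before s := 3*acc: acc >= 3*e + 11 ==> 4*acc > 5
Answer: WP = acc >= 3*e + 11 ==> 4*acc > 5


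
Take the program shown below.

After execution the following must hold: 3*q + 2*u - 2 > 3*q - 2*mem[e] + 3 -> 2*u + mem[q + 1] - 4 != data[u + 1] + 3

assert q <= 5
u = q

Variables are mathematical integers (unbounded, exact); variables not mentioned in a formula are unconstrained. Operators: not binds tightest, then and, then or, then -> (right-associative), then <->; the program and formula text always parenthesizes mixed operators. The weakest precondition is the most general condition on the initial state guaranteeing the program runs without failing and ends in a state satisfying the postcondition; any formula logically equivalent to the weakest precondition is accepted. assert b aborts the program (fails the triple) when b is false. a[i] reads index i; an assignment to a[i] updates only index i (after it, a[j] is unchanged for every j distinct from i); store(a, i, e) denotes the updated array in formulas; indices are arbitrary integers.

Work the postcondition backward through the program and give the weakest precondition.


Working backward. After the program, the postcondition 3*q + 2*u - 2 > 3*q - 2*mem[e] + 3 -> 2*u + mem[q + 1] - 4 != data[u + 1] + 3 must hold; in canonical form it is 2*mem[e] + 2*u > 5 -> mem[q + 1] + 2*u != data[u + 1] + 7.
Before u := q: 2*mem[e] + 2*q > 5 -> mem[q + 1] + 2*q != data[q + 1] + 7
Before assert q <= 5: q <= 5 and (2*mem[e] + 2*q > 5 -> mem[q + 1] + 2*q != data[q + 1] + 7)
Answer: WP = q <= 5 and (2*mem[e] + 2*q > 5 -> mem[q + 1] + 2*q != data[q + 1] + 7)


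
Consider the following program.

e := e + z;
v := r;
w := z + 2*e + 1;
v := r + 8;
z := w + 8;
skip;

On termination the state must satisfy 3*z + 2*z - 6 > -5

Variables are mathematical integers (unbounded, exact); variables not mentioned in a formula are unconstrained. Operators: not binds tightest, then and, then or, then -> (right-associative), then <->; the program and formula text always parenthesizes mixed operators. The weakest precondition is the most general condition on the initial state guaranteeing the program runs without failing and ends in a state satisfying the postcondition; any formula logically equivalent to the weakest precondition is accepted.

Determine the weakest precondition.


Working backward. After the program, the postcondition 3*z + 2*z - 6 > -5 must hold; in canonical form it is 5*z > 1.
Before skip: 5*z > 1
Before z := w + 8: 5*w > -39
Before v := r + 8: 5*w > -39
Before w := z + 2*e + 1: 10*e + 5*z > -44
Before v := r: 10*e + 5*z > -44
Before e := e + z: 10*e + 15*z > -44
Answer: WP = 10*e + 15*z > -44


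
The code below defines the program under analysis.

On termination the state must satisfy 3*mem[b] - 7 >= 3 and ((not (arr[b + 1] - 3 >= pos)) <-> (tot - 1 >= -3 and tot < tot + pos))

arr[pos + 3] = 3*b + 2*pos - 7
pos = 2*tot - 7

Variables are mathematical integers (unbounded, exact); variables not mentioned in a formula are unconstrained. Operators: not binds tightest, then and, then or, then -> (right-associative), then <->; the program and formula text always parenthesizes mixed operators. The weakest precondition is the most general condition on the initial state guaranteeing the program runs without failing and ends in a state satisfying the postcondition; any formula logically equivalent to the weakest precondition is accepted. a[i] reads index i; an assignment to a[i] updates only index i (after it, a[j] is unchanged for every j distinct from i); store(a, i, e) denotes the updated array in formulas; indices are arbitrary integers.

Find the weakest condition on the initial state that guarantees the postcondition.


Working backward. After the program, the postcondition 3*mem[b] - 7 >= 3 and ((not (arr[b + 1] - 3 >= pos)) <-> (tot - 1 >= -3 and tot < tot + pos)) must hold; in canonical form it is 3*mem[b] >= 10 and ((not (arr[b + 1] >= pos + 3)) <-> (tot >= -2 and pos > 0)).
Before pos := 2*tot - 7: 3*mem[b] >= 10 and ((not (arr[b + 1] >= 2*tot - 4)) <-> (tot >= -2 and 2*tot > 7))
Before arr[pos + 3] := 3*b + 2*pos - 7: 3*mem[b] >= 10 and ((not (store(arr, pos + 3, 3*b + 2*pos - 7)[b + 1] >= 2*tot - 4)) <-> (tot >= -2 and 2*tot > 7))
Answer: WP = 3*mem[b] >= 10 and ((not (store(arr, pos + 3, 3*b + 2*pos - 7)[b + 1] >= 2*tot - 4)) <-> (tot >= -2 and 2*tot > 7))


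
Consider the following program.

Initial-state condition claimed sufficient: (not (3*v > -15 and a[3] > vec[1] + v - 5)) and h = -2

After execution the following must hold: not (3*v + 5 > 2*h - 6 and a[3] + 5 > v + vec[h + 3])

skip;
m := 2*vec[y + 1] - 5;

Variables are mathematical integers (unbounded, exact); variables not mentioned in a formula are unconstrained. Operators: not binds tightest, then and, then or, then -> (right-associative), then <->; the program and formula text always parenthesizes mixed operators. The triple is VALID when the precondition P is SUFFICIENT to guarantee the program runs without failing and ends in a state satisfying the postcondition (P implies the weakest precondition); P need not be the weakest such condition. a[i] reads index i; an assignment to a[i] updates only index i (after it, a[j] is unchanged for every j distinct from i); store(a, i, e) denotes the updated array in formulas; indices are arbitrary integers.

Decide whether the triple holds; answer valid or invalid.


Working backward. After the program, the postcondition not (3*v + 5 > 2*h - 6 and a[3] + 5 > v + vec[h + 3]) must hold; in canonical form it is not (3*v > 2*h - 11 and a[3] > vec[h + 3] + v - 5).
Before m := 2*vec[y + 1] - 5: not (3*v > 2*h - 11 and a[3] > vec[h + 3] + v - 5)
Before skip: not (3*v > 2*h - 11 and a[3] > vec[h + 3] + v - 5)
The weakest precondition is not (3*v > 2*h - 11 and a[3] > vec[h + 3] + v - 5).
Check whether (not (3*v > -15 and a[3] > vec[1] + v - 5)) and h = -2 implies it.
Every state satisfying the precondition satisfies the weakest precondition: the implication holds.
Answer: valid
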